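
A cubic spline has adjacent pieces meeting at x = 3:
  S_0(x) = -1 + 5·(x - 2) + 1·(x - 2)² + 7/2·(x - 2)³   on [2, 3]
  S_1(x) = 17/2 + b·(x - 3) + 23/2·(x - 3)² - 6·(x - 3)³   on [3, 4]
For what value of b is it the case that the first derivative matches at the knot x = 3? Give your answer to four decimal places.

S_0'(x) = 5 + 2·(x - 2) + 21/2·(x - 2)², so S_0'(3) = 35/2. On the right, S_1'(3) = b, so b = 35/2.

17.5000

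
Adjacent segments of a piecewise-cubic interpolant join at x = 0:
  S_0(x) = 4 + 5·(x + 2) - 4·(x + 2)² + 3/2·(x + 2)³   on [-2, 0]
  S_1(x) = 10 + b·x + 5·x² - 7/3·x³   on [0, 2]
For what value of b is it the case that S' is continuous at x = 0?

7

S_0'(x) = 5 - 8·(x + 2) + 9/2·(x + 2)², so S_0'(0) = 7. On the right, S_1'(0) = b, so b = 7.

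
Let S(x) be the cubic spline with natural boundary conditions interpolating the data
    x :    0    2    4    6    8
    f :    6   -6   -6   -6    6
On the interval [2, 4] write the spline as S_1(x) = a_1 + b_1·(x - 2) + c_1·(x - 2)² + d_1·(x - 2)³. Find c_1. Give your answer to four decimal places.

2.5714

Write m_i for S''(x_i). With h_i = 2, 2, 2, 2 and divided differences Δ_i = -6, 0, 0, 6, the continuity of S' gives the tridiagonal system
  2·m_0 + 8·m_1 + 2·m_2 = 6(Δ_1 - Δ_0) = 36
  2·m_1 + 8·m_2 + 2·m_3 = 6(Δ_2 - Δ_1) = 0
  2·m_2 + 8·m_3 + 2·m_4 = 6(Δ_3 - Δ_2) = 36
Natural end conditions: m_0 = m_4 = 0.
Solving: m_0 = 0, m_1 = 36/7, m_2 = -18/7, m_3 = 36/7, m_4 = 0.
On [2, 4], with S_1(x) = a_1 + b_1·(x - 2) + c_1·(x - 2)² + d_1·(x - 2)³: c_1 = m_1/2 = 18/7, d_1 = (m_2 - m_1)/(6h_1) = -9/14, b_1 = Δ_1 - h_1(2m_1 + m_2)/6 = -18/7.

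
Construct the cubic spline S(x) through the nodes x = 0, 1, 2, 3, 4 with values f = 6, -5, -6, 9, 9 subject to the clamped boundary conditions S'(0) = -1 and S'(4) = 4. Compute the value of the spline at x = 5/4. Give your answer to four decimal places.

-7.3359

Put σ_i = S'' at the i-th knot. Here h = (1, 1, 1, 1) and Δ = (-11, -1, 15, 0), so the interior equations h_(i-1)·σ_(i-1) + 2(h_(i-1)+h_i)·σ_i + h_i·σ_(i+1) = 6(Δ_i − Δ_(i-1)) read
  1·σ_0 + 4·σ_1 + 1·σ_2 = 6(Δ_1 - Δ_0) = 60
  1·σ_1 + 4·σ_2 + 1·σ_3 = 6(Δ_2 - Δ_1) = 96
  1·σ_2 + 4·σ_3 + 1·σ_4 = 6(Δ_3 - Δ_2) = -90
Clamped end conditions give two more equations: 2h_0·σ_0 + h_0·σ_1 = 6(Δ_0 - S'(0)) = -60 and h_3·σ_3 + 2h_3·σ_4 = 6(S'(4) - Δ_3) = 24.
Solving: σ_0 = -271/7, σ_1 = 122/7, σ_2 = 29, σ_3 = -262/7, σ_4 = 215/7.
On [1, 2], S(x) = -5 - 163/14·(x - 1) + 61/7·(x - 1)² + 27/14·(x - 1)³.
With (x - 1) = 1/4: S(5/4) = -939/128.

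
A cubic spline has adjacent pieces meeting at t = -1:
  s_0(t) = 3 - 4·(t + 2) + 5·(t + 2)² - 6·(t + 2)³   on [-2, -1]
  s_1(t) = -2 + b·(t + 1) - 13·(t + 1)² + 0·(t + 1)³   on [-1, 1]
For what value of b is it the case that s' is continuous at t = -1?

-12

s_0'(t) = -4 + 10·(t + 2) - 18·(t + 2)², so s_0'(-1) = -12. On the right, s_1'(-1) = b, so b = -12.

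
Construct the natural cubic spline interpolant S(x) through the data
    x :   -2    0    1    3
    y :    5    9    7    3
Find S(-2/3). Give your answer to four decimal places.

8.6825

With m_i denoting the second derivative at x_i, h_i = 2, 1, 2, and Δ_i = (y_(i+1) − y_i)/h_i = 2, -2, -2:
  2·m_0 + 6·m_1 + 1·m_2 = 6(Δ_1 - Δ_0) = -24
  1·m_1 + 6·m_2 + 2·m_3 = 6(Δ_2 - Δ_1) = 0
Natural end conditions: m_0 = m_3 = 0.
Hence m_0 = 0, m_1 = -144/35, m_2 = 24/35, m_3 = 0.
On [-2, 0], S(x) = 5 + 118/35·(x + 2) + 0·(x + 2)² - 12/35·(x + 2)³.
With (x + 2) = 4/3: S(-2/3) = 547/63.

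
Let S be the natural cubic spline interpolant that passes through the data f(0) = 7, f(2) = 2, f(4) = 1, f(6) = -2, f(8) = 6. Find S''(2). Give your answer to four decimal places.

Let M_i = S''(x_i). Step sizes h_i = 2, 2, 2, 2; slopes of the chords Δ_i = (y_(i+1) - y_i)/h_i = -5/2, -1/2, -3/2, 4.
  2·M_0 + 8·M_1 + 2·M_2 = 6(Δ_1 - Δ_0) = 12
  2·M_1 + 8·M_2 + 2·M_3 = 6(Δ_2 - Δ_1) = -6
  2·M_2 + 8·M_3 + 2·M_4 = 6(Δ_3 - Δ_2) = 33
Natural end conditions: M_0 = M_4 = 0.
Hence M_0 = 0, M_1 = 237/112, M_2 = -69/28, M_3 = 531/112, M_4 = 0.

2.1161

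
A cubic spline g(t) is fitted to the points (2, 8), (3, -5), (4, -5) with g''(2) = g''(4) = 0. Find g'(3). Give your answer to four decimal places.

-6.5000

Write σ_i for g''(x_i). With h_i = 1, 1 and divided differences Δ_i = -13, 0, the continuity of g' gives the tridiagonal system
  1·σ_0 + 4·σ_1 + 1·σ_2 = 6(Δ_1 - Δ_0) = 78
Natural end conditions: σ_0 = σ_2 = 0.
Hence σ_0 = 0, σ_1 = 39/2, σ_2 = 0.
On [3, 4], g'(t) = b_1 + 2c_1·(t - 3) + 3d_1·(t - 3)² with b_1 = Δ_1 - h_1(2σ_1 + σ_2)/6 = -13/2, c_1 = σ_1/2 = 39/4, d_1 = (σ_2 - σ_1)/(6h_1) = -13/4. So g'(3) = -13/2.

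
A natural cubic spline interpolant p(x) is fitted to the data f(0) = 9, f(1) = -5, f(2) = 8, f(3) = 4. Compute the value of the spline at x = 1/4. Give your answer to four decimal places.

Let σ_i = p''(x_i). Step sizes h_i = 1, 1, 1; slopes of the chords Δ_i = (y_(i+1) - y_i)/h_i = -14, 13, -4.
  1·σ_0 + 4·σ_1 + 1·σ_2 = 6(Δ_1 - Δ_0) = 162
  1·σ_1 + 4·σ_2 + 1·σ_3 = 6(Δ_2 - Δ_1) = -102
Natural end conditions: σ_0 = σ_3 = 0.
Hence σ_0 = 0, σ_1 = 50, σ_2 = -38, σ_3 = 0.
On [0, 1], p(x) = 9 - 67/3·x + 0·x² + 25/3·x³.
With x = 1/4: p(1/4) = 227/64.

3.5469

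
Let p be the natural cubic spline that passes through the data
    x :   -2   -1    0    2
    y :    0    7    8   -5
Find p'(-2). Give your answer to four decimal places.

8.2391

With M_i denoting the second derivative at x_i, h_i = 1, 1, 2, and Δ_i = (y_(i+1) − y_i)/h_i = 7, 1, -13/2:
  1·M_0 + 4·M_1 + 1·M_2 = 6(Δ_1 - Δ_0) = -36
  1·M_1 + 6·M_2 + 2·M_3 = 6(Δ_2 - Δ_1) = -45
Natural end conditions: M_0 = M_3 = 0.
Solving the tridiagonal system: M_0 = 0, M_1 = -171/23, M_2 = -144/23, M_3 = 0.
On [-2, -1], p'(x) = b_0 + 2c_0·(x + 2) + 3d_0·(x + 2)² with b_0 = Δ_0 - h_0(2M_0 + M_1)/6 = 379/46, c_0 = M_0/2 = 0, d_0 = (M_1 - M_0)/(6h_0) = -57/46. So p'(-2) = 379/46.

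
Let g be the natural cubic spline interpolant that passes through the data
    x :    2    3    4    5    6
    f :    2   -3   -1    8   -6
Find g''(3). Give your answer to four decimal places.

With σ_i denoting the second derivative at x_i, h_i = 1, 1, 1, 1, and Δ_i = (y_(i+1) − y_i)/h_i = -5, 2, 9, -14:
  1·σ_0 + 4·σ_1 + 1·σ_2 = 6(Δ_1 - Δ_0) = 42
  1·σ_1 + 4·σ_2 + 1·σ_3 = 6(Δ_2 - Δ_1) = 42
  1·σ_2 + 4·σ_3 + 1·σ_4 = 6(Δ_3 - Δ_2) = -138
Natural end conditions: σ_0 = σ_4 = 0.
Solving the tridiagonal system: σ_0 = 0, σ_1 = 81/14, σ_2 = 132/7, σ_3 = -549/14, σ_4 = 0.

5.7857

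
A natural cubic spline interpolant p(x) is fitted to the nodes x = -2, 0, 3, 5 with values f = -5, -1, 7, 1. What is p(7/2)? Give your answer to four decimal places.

6.3462

Write σ_i for p''(x_i). With h_i = 2, 3, 2 and divided differences Δ_i = 2, 8/3, -3, the continuity of p' gives the tridiagonal system
  2·σ_0 + 10·σ_1 + 3·σ_2 = 6(Δ_1 - Δ_0) = 4
  3·σ_1 + 10·σ_2 + 2·σ_3 = 6(Δ_2 - Δ_1) = -34
Natural end conditions: σ_0 = σ_3 = 0.
Solving the tridiagonal system: σ_0 = 0, σ_1 = 142/91, σ_2 = -352/91, σ_3 = 0.
On [3, 5], p(x) = 7 - 115/273·(x - 3) - 176/91·(x - 3)² + 88/273·(x - 3)³.
With (x - 3) = 1/2: p(7/2) = 165/26.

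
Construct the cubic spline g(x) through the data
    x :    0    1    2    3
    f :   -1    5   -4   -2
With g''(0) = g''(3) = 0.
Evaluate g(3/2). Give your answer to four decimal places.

Put σ_i = g'' at the i-th knot. Here h = (1, 1, 1) and Δ = (6, -9, 2), so the interior equations h_(i-1)·σ_(i-1) + 2(h_(i-1)+h_i)·σ_i + h_i·σ_(i+1) = 6(Δ_i − Δ_(i-1)) read
  1·σ_0 + 4·σ_1 + 1·σ_2 = 6(Δ_1 - Δ_0) = -90
  1·σ_1 + 4·σ_2 + 1·σ_3 = 6(Δ_2 - Δ_1) = 66
Natural end conditions: σ_0 = σ_3 = 0.
Forward elimination and back-substitution give σ_0 = 0, σ_1 = -142/5, σ_2 = 118/5, σ_3 = 0.
On [1, 2], g(x) = 5 - 52/15·(x - 1) - 71/5·(x - 1)² + 26/3·(x - 1)³.
With (x - 1) = 1/2: g(3/2) = 4/5.

0.8000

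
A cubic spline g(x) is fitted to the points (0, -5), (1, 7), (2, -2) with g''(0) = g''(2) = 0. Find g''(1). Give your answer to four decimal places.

-31.5000

Write M_i for g''(x_i). With h_i = 1, 1 and divided differences Δ_i = 12, -9, the continuity of g' gives the tridiagonal system
  1·M_0 + 4·M_1 + 1·M_2 = 6(Δ_1 - Δ_0) = -126
Natural end conditions: M_0 = M_2 = 0.
Forward elimination and back-substitution give M_0 = 0, M_1 = -63/2, M_2 = 0.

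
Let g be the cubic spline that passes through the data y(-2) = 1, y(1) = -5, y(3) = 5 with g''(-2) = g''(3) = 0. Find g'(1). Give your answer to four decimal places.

With M_i denoting the second derivative at x_i, h_i = 3, 2, and Δ_i = (y_(i+1) − y_i)/h_i = -2, 5:
  3·M_0 + 10·M_1 + 2·M_2 = 6(Δ_1 - Δ_0) = 42
Natural end conditions: M_0 = M_2 = 0.
Forward elimination and back-substitution give M_0 = 0, M_1 = 21/5, M_2 = 0.
On [1, 3], g'(x) = b_1 + 2c_1·(x - 1) + 3d_1·(x - 1)² with b_1 = Δ_1 - h_1(2M_1 + M_2)/6 = 11/5, c_1 = M_1/2 = 21/10, d_1 = (M_2 - M_1)/(6h_1) = -7/20. So g'(1) = 11/5.

2.2000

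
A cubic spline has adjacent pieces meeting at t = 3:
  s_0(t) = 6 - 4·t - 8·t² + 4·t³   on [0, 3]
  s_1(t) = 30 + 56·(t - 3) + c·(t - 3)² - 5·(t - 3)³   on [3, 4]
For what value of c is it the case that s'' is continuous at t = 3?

s_0''(t) = -16 + 24·t, so s_0''(3) = 56. On the right, s_1''(3) = 2c, so c = 28.

28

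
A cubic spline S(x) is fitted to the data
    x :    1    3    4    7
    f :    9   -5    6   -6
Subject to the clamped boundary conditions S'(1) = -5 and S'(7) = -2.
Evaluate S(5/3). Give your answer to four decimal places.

Put M_i = S'' at the i-th knot. Here h = (2, 1, 3) and Δ = (-7, 11, -4), so the interior equations h_(i-1)·M_(i-1) + 2(h_(i-1)+h_i)·M_i + h_i·M_(i+1) = 6(Δ_i − Δ_(i-1)) read
  2·M_0 + 6·M_1 + 1·M_2 = 6(Δ_1 - Δ_0) = 108
  1·M_1 + 8·M_2 + 3·M_3 = 6(Δ_2 - Δ_1) = -90
Clamped end conditions give two more equations: 2h_0·M_0 + h_0·M_1 = 6(Δ_0 - S'(1)) = -12 and h_2·M_2 + 2h_2·M_3 = 6(S'(7) - Δ_2) = 12.
Solving: M_0 = -114/7, M_1 = 186/7, M_2 = -132/7, M_3 = 80/7.
On [1, 3], S(x) = 9 - 5·(x - 1) - 57/7·(x - 1)² + 25/7·(x - 1)³.
With (x - 1) = 2/3: S(5/3) = 587/189.

3.1058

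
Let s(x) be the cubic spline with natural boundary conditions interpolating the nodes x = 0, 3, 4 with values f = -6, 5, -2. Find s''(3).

Let M_i = s''(x_i). Step sizes h_i = 3, 1; slopes of the chords Δ_i = (y_(i+1) - y_i)/h_i = 11/3, -7.
  3·M_0 + 8·M_1 + 1·M_2 = 6(Δ_1 - Δ_0) = -64
Natural end conditions: M_0 = M_2 = 0.
Solving: M_0 = 0, M_1 = -8, M_2 = 0.

-8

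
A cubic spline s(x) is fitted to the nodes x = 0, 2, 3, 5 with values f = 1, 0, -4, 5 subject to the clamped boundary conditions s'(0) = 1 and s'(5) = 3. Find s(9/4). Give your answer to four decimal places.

Write M_i for s''(x_i). With h_i = 2, 1, 2 and divided differences Δ_i = -1/2, -4, 9/2, the continuity of s' gives the tridiagonal system
  2·M_0 + 6·M_1 + 1·M_2 = 6(Δ_1 - Δ_0) = -21
  1·M_1 + 6·M_2 + 2·M_3 = 6(Δ_2 - Δ_1) = 51
Clamped end conditions give two more equations: 2h_0·M_0 + h_0·M_1 = 6(Δ_0 - s'(0)) = -9 and h_2·M_2 + 2h_2·M_3 = 6(s'(5) - Δ_2) = -9.
Hence M_0 = 5/8, M_1 = -23/4, M_2 = 49/4, M_3 = -67/8.
On [2, 3], s(x) = 0 - 33/8·(x - 2) - 23/8·(x - 2)² + 3·(x - 2)³.
With (x - 2) = 1/4: s(9/4) = -149/128.

-1.1641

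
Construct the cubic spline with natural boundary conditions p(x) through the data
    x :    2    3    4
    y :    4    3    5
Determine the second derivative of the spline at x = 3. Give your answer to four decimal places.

With σ_i denoting the second derivative at x_i, h_i = 1, 1, and Δ_i = (y_(i+1) − y_i)/h_i = -1, 2:
  1·σ_0 + 4·σ_1 + 1·σ_2 = 6(Δ_1 - Δ_0) = 18
Natural end conditions: σ_0 = σ_2 = 0.
Solving: σ_0 = 0, σ_1 = 9/2, σ_2 = 0.

4.5000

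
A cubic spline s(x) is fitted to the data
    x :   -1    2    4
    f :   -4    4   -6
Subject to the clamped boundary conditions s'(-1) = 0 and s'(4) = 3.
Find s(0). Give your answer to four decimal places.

Put M_i = s'' at the i-th knot. Here h = (3, 2) and Δ = (8/3, -5), so the interior equations h_(i-1)·M_(i-1) + 2(h_(i-1)+h_i)·M_i + h_i·M_(i+1) = 6(Δ_i − Δ_(i-1)) read
  3·M_0 + 10·M_1 + 2·M_2 = 6(Δ_1 - Δ_0) = -46
Clamped end conditions give two more equations: 2h_0·M_0 + h_0·M_1 = 6(Δ_0 - s'(-1)) = 16 and h_1·M_1 + 2h_1·M_2 = 6(s'(4) - Δ_1) = 48.
Solving the tridiagonal system: M_0 = 118/15, M_1 = -52/5, M_2 = 86/5.
On [-1, 2], s(x) = -4 + 0·(x + 1) + 59/15·(x + 1)² - 137/135·(x + 1)³.
With (x + 1) = 1: s(0) = -146/135.

-1.0815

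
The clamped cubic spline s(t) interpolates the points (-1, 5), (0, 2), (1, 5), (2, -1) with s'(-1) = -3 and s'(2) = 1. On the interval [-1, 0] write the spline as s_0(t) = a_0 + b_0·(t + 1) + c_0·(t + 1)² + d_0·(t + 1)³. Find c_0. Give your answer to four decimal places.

-4.4667

Put M_i = s'' at the i-th knot. Here h = (1, 1, 1) and Δ = (-3, 3, -6), so the interior equations h_(i-1)·M_(i-1) + 2(h_(i-1)+h_i)·M_i + h_i·M_(i+1) = 6(Δ_i − Δ_(i-1)) read
  1·M_0 + 4·M_1 + 1·M_2 = 6(Δ_1 - Δ_0) = 36
  1·M_1 + 4·M_2 + 1·M_3 = 6(Δ_2 - Δ_1) = -54
Clamped end conditions give two more equations: 2h_0·M_0 + h_0·M_1 = 6(Δ_0 - s'(-1)) = 0 and h_2·M_2 + 2h_2·M_3 = 6(s'(2) - Δ_2) = 42.
Hence M_0 = -134/15, M_1 = 268/15, M_2 = -398/15, M_3 = 514/15.
On [-1, 0], with s_0(t) = a_0 + b_0·(t + 1) + c_0·(t + 1)² + d_0·(t + 1)³: c_0 = M_0/2 = -67/15, d_0 = (M_1 - M_0)/(6h_0) = 67/15, b_0 = Δ_0 - h_0(2M_0 + M_1)/6 = -3.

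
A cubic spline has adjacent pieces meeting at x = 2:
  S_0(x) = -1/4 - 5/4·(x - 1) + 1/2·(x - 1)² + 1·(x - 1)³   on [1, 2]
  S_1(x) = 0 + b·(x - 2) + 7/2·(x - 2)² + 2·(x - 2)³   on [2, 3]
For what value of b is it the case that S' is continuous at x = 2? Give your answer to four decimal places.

2.7500

S_0'(x) = -5/4 + 1·(x - 1) + 3·(x - 1)², so S_0'(2) = 11/4. On the right, S_1'(2) = b, so b = 11/4.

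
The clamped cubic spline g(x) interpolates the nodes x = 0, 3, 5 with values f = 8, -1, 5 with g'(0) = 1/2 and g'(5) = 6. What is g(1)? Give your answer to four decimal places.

Let σ_i = g''(x_i). Step sizes h_i = 3, 2; slopes of the chords Δ_i = (y_(i+1) - y_i)/h_i = -3, 3.
  3·σ_0 + 10·σ_1 + 2·σ_2 = 6(Δ_1 - Δ_0) = 36
Clamped end conditions give two more equations: 2h_0·σ_0 + h_0·σ_1 = 6(Δ_0 - g'(0)) = -21 and h_1·σ_1 + 2h_1·σ_2 = 6(g'(5) - Δ_1) = 18.
Hence σ_0 = -6, σ_1 = 5, σ_2 = 2.
On [0, 3], g(x) = 8 + 1/2·x - 3·x² + 11/18·x³.
With x = 1: g(1) = 55/9.

6.1111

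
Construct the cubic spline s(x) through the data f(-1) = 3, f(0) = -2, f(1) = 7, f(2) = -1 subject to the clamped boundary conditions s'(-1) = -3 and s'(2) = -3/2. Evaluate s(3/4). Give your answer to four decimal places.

With M_i denoting the second derivative at x_i, h_i = 1, 1, 1, and Δ_i = (y_(i+1) − y_i)/h_i = -5, 9, -8:
  1·M_0 + 4·M_1 + 1·M_2 = 6(Δ_1 - Δ_0) = 84
  1·M_1 + 4·M_2 + 1·M_3 = 6(Δ_2 - Δ_1) = -102
Clamped end conditions give two more equations: 2h_0·M_0 + h_0·M_1 = 6(Δ_0 - s'(-1)) = -12 and h_2·M_2 + 2h_2·M_3 = 6(s'(2) - Δ_2) = 39.
Solving the tridiagonal system: M_0 = -127/5, M_1 = 194/5, M_2 = -229/5, M_3 = 212/5.
On [0, 1], s(x) = -2 + 37/10·x + 97/5·x² - 141/10·x³.
With x = 3/4: s(3/4) = 3673/640.

5.7391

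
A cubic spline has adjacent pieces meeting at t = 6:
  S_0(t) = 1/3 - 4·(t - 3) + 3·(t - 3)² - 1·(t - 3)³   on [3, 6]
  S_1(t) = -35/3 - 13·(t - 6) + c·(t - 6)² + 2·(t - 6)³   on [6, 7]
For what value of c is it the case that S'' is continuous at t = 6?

-6

S_0''(t) = 6 - 6·(t - 3), so S_0''(6) = -12. On the right, S_1''(6) = 2c, so c = -6.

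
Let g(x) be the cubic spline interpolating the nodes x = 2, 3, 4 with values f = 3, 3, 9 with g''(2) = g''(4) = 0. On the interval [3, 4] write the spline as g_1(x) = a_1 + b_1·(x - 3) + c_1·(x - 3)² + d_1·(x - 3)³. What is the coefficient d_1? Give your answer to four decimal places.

Write m_i for g''(x_i). With h_i = 1, 1 and divided differences Δ_i = 0, 6, the continuity of g' gives the tridiagonal system
  1·m_0 + 4·m_1 + 1·m_2 = 6(Δ_1 - Δ_0) = 36
Natural end conditions: m_0 = m_2 = 0.
Solving the tridiagonal system: m_0 = 0, m_1 = 9, m_2 = 0.
On [3, 4], with g_1(x) = a_1 + b_1·(x - 3) + c_1·(x - 3)² + d_1·(x - 3)³: c_1 = m_1/2 = 9/2, d_1 = (m_2 - m_1)/(6h_1) = -3/2, b_1 = Δ_1 - h_1(2m_1 + m_2)/6 = 3.

-1.5000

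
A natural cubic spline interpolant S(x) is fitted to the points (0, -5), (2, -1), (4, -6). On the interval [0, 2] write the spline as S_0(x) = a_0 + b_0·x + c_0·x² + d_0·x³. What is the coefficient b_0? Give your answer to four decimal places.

Write M_i for S''(x_i). With h_i = 2, 2 and divided differences Δ_i = 2, -5/2, the continuity of S' gives the tridiagonal system
  2·M_0 + 8·M_1 + 2·M_2 = 6(Δ_1 - Δ_0) = -27
Natural end conditions: M_0 = M_2 = 0.
Hence M_0 = 0, M_1 = -27/8, M_2 = 0.
On [0, 2], with S_0(x) = a_0 + b_0·x + c_0·x² + d_0·x³: c_0 = M_0/2 = 0, d_0 = (M_1 - M_0)/(6h_0) = -9/32, b_0 = Δ_0 - h_0(2M_0 + M_1)/6 = 25/8.

3.1250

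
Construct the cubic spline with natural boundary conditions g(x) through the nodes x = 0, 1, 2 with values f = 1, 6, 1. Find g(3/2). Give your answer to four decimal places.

Put M_i = g'' at the i-th knot. Here h = (1, 1) and Δ = (5, -5), so the interior equations h_(i-1)·M_(i-1) + 2(h_(i-1)+h_i)·M_i + h_i·M_(i+1) = 6(Δ_i − Δ_(i-1)) read
  1·M_0 + 4·M_1 + 1·M_2 = 6(Δ_1 - Δ_0) = -60
Natural end conditions: M_0 = M_2 = 0.
Forward elimination and back-substitution give M_0 = 0, M_1 = -15, M_2 = 0.
On [1, 2], g(x) = 6 + 0·(x - 1) - 15/2·(x - 1)² + 5/2·(x - 1)³.
With (x - 1) = 1/2: g(3/2) = 71/16.

4.4375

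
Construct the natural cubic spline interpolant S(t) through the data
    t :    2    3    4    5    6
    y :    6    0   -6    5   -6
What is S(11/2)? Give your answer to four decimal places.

Put m_i = S'' at the i-th knot. Here h = (1, 1, 1, 1) and Δ = (-6, -6, 11, -11), so the interior equations h_(i-1)·m_(i-1) + 2(h_(i-1)+h_i)·m_i + h_i·m_(i+1) = 6(Δ_i − Δ_(i-1)) read
  1·m_0 + 4·m_1 + 1·m_2 = 6(Δ_1 - Δ_0) = 0
  1·m_1 + 4·m_2 + 1·m_3 = 6(Δ_2 - Δ_1) = 102
  1·m_2 + 4·m_3 + 1·m_4 = 6(Δ_3 - Δ_2) = -132
Natural end conditions: m_0 = m_4 = 0.
Hence m_0 = 0, m_1 = -135/14, m_2 = 270/7, m_3 = -597/14, m_4 = 0.
On [5, 6], S(t) = 5 + 45/14·(t - 5) - 597/28·(t - 5)² + 199/28·(t - 5)³.
With (t - 5) = 1/2: S(11/2) = 485/224.

2.1652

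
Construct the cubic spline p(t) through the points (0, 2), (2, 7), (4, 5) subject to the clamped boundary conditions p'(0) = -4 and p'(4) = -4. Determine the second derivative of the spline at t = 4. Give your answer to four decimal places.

Write σ_i for p''(x_i). With h_i = 2, 2 and divided differences Δ_i = 5/2, -1, the continuity of p' gives the tridiagonal system
  2·σ_0 + 8·σ_1 + 2·σ_2 = 6(Δ_1 - Δ_0) = -21
Clamped end conditions give two more equations: 2h_0·σ_0 + h_0·σ_1 = 6(Δ_0 - p'(0)) = 39 and h_1·σ_1 + 2h_1·σ_2 = 6(p'(4) - Δ_1) = -18.
Hence σ_0 = 99/8, σ_1 = -21/4, σ_2 = -15/8.

-1.8750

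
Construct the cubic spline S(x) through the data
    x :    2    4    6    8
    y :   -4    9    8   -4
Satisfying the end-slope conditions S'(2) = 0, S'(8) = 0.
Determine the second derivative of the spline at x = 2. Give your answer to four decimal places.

Put m_i = S'' at the i-th knot. Here h = (2, 2, 2) and Δ = (13/2, -1/2, -6), so the interior equations h_(i-1)·m_(i-1) + 2(h_(i-1)+h_i)·m_i + h_i·m_(i+1) = 6(Δ_i − Δ_(i-1)) read
  2·m_0 + 8·m_1 + 2·m_2 = 6(Δ_1 - Δ_0) = -42
  2·m_1 + 8·m_2 + 2·m_3 = 6(Δ_2 - Δ_1) = -33
Clamped end conditions give two more equations: 2h_0·m_0 + h_0·m_1 = 6(Δ_0 - S'(2)) = 39 and h_2·m_2 + 2h_2·m_3 = 6(S'(8) - Δ_2) = 36.
Forward elimination and back-substitution give m_0 = 67/5, m_1 = -73/10, m_2 = -26/5, m_3 = 58/5.

13.4000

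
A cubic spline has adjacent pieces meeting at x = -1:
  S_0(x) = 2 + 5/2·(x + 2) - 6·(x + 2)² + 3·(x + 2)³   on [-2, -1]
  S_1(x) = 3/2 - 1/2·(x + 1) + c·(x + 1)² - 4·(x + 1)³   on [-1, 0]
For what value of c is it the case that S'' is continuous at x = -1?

3

S_0''(x) = -12 + 18·(x + 2), so S_0''(-1) = 6. On the right, S_1''(-1) = 2c, so c = 3.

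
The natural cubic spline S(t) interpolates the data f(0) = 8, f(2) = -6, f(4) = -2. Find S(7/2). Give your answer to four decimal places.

-4.0547

With M_i denoting the second derivative at x_i, h_i = 2, 2, and Δ_i = (y_(i+1) − y_i)/h_i = -7, 2:
  2·M_0 + 8·M_1 + 2·M_2 = 6(Δ_1 - Δ_0) = 54
Natural end conditions: M_0 = M_2 = 0.
Solving: M_0 = 0, M_1 = 27/4, M_2 = 0.
On [2, 4], S(t) = -6 - 5/2·(t - 2) + 27/8·(t - 2)² - 9/16·(t - 2)³.
With (t - 2) = 3/2: S(7/2) = -519/128.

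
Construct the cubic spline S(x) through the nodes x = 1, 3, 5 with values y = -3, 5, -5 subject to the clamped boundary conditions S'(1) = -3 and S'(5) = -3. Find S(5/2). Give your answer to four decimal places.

3.2578

With M_i denoting the second derivative at x_i, h_i = 2, 2, and Δ_i = (y_(i+1) − y_i)/h_i = 4, -5:
  2·M_0 + 8·M_1 + 2·M_2 = 6(Δ_1 - Δ_0) = -54
Clamped end conditions give two more equations: 2h_0·M_0 + h_0·M_1 = 6(Δ_0 - S'(1)) = 42 and h_1·M_1 + 2h_1·M_2 = 6(S'(5) - Δ_1) = 12.
Solving the tridiagonal system: M_0 = 69/4, M_1 = -27/2, M_2 = 39/4.
On [1, 3], S(x) = -3 - 3·(x - 1) + 69/8·(x - 1)² - 41/16·(x - 1)³.
With (x - 1) = 3/2: S(5/2) = 417/128.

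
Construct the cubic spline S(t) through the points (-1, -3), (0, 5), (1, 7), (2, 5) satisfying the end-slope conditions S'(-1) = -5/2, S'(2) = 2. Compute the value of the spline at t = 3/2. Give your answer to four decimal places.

5.4125

Write σ_i for S''(x_i). With h_i = 1, 1, 1 and divided differences Δ_i = 8, 2, -2, the continuity of S' gives the tridiagonal system
  1·σ_0 + 4·σ_1 + 1·σ_2 = 6(Δ_1 - Δ_0) = -36
  1·σ_1 + 4·σ_2 + 1·σ_3 = 6(Δ_2 - Δ_1) = -24
Clamped end conditions give two more equations: 2h_0·σ_0 + h_0·σ_1 = 6(Δ_0 - S'(-1)) = 63 and h_2·σ_2 + 2h_2·σ_3 = 6(S'(2) - Δ_2) = 24.
Solving: σ_0 = 202/5, σ_1 = -89/5, σ_2 = -26/5, σ_3 = 73/5.
On [1, 2], S(t) = 7 - 27/10·(t - 1) - 13/5·(t - 1)² + 33/10·(t - 1)³.
With (t - 1) = 1/2: S(3/2) = 433/80.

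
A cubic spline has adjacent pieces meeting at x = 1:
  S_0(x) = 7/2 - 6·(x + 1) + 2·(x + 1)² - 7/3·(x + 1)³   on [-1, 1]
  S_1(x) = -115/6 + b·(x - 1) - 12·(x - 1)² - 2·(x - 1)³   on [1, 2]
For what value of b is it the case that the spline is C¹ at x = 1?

S_0'(x) = -6 + 4·(x + 1) - 7·(x + 1)², so S_0'(1) = -26. On the right, S_1'(1) = b, so b = -26.

-26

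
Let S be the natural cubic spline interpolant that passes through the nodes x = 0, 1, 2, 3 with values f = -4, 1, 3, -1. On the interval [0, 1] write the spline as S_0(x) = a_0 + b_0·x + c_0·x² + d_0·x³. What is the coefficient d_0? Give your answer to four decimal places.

Let m_i = S''(x_i). Step sizes h_i = 1, 1, 1; slopes of the chords Δ_i = (y_(i+1) - y_i)/h_i = 5, 2, -4.
  1·m_0 + 4·m_1 + 1·m_2 = 6(Δ_1 - Δ_0) = -18
  1·m_1 + 4·m_2 + 1·m_3 = 6(Δ_2 - Δ_1) = -36
Natural end conditions: m_0 = m_3 = 0.
Solving: m_0 = 0, m_1 = -12/5, m_2 = -42/5, m_3 = 0.
On [0, 1], with S_0(x) = a_0 + b_0·x + c_0·x² + d_0·x³: c_0 = m_0/2 = 0, d_0 = (m_1 - m_0)/(6h_0) = -2/5, b_0 = Δ_0 - h_0(2m_0 + m_1)/6 = 27/5.

-0.4000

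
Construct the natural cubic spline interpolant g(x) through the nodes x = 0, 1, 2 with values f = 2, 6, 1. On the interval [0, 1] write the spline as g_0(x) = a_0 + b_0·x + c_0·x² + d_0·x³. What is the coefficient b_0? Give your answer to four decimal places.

Put σ_i = g'' at the i-th knot. Here h = (1, 1) and Δ = (4, -5), so the interior equations h_(i-1)·σ_(i-1) + 2(h_(i-1)+h_i)·σ_i + h_i·σ_(i+1) = 6(Δ_i − Δ_(i-1)) read
  1·σ_0 + 4·σ_1 + 1·σ_2 = 6(Δ_1 - Δ_0) = -54
Natural end conditions: σ_0 = σ_2 = 0.
Solving the tridiagonal system: σ_0 = 0, σ_1 = -27/2, σ_2 = 0.
On [0, 1], with g_0(x) = a_0 + b_0·x + c_0·x² + d_0·x³: c_0 = σ_0/2 = 0, d_0 = (σ_1 - σ_0)/(6h_0) = -9/4, b_0 = Δ_0 - h_0(2σ_0 + σ_1)/6 = 25/4.

6.2500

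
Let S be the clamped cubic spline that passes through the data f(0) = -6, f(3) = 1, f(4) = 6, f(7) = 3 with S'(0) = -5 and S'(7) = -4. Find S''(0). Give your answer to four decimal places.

7.4788

Let σ_i = S''(x_i). Step sizes h_i = 3, 1, 3; slopes of the chords Δ_i = (y_(i+1) - y_i)/h_i = 7/3, 5, -1.
  3·σ_0 + 8·σ_1 + 1·σ_2 = 6(Δ_1 - Δ_0) = 16
  1·σ_1 + 8·σ_2 + 3·σ_3 = 6(Δ_2 - Δ_1) = -36
Clamped end conditions give two more equations: 2h_0·σ_0 + h_0·σ_1 = 6(Δ_0 - S'(0)) = 44 and h_2·σ_2 + 2h_2·σ_3 = 6(S'(7) - Δ_2) = -18.
Hence σ_0 = 1234/165, σ_1 = -16/55, σ_2 = -226/55, σ_3 = -52/55.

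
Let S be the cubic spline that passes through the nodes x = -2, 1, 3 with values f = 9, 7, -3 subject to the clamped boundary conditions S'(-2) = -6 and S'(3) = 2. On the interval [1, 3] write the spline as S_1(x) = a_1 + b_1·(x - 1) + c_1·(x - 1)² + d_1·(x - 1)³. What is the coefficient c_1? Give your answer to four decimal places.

-4.2000

With M_i denoting the second derivative at x_i, h_i = 3, 2, and Δ_i = (y_(i+1) − y_i)/h_i = -2/3, -5:
  3·M_0 + 10·M_1 + 2·M_2 = 6(Δ_1 - Δ_0) = -26
Clamped end conditions give two more equations: 2h_0·M_0 + h_0·M_1 = 6(Δ_0 - S'(-2)) = 32 and h_1·M_1 + 2h_1·M_2 = 6(S'(3) - Δ_1) = 42.
Solving: M_0 = 143/15, M_1 = -42/5, M_2 = 147/10.
On [1, 3], with S_1(x) = a_1 + b_1·(x - 1) + c_1·(x - 1)² + d_1·(x - 1)³: c_1 = M_1/2 = -21/5, d_1 = (M_2 - M_1)/(6h_1) = 77/40, b_1 = Δ_1 - h_1(2M_1 + M_2)/6 = -43/10.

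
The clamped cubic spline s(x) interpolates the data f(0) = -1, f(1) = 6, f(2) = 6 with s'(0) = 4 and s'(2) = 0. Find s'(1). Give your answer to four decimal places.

With m_i denoting the second derivative at x_i, h_i = 1, 1, and Δ_i = (y_(i+1) − y_i)/h_i = 7, 0:
  1·m_0 + 4·m_1 + 1·m_2 = 6(Δ_1 - Δ_0) = -42
Clamped end conditions give two more equations: 2h_0·m_0 + h_0·m_1 = 6(Δ_0 - s'(0)) = 18 and h_1·m_1 + 2h_1·m_2 = 6(s'(2) - Δ_1) = 0.
Hence m_0 = 35/2, m_1 = -17, m_2 = 17/2.
On [1, 2], s'(x) = b_1 + 2c_1·(x - 1) + 3d_1·(x - 1)² with b_1 = Δ_1 - h_1(2m_1 + m_2)/6 = 17/4, c_1 = m_1/2 = -17/2, d_1 = (m_2 - m_1)/(6h_1) = 17/4. So s'(1) = 17/4.

4.2500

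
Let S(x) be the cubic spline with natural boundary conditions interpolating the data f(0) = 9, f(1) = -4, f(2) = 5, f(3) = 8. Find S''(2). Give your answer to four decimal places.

With m_i denoting the second derivative at x_i, h_i = 1, 1, 1, and Δ_i = (y_(i+1) − y_i)/h_i = -13, 9, 3:
  1·m_0 + 4·m_1 + 1·m_2 = 6(Δ_1 - Δ_0) = 132
  1·m_1 + 4·m_2 + 1·m_3 = 6(Δ_2 - Δ_1) = -36
Natural end conditions: m_0 = m_3 = 0.
Hence m_0 = 0, m_1 = 188/5, m_2 = -92/5, m_3 = 0.

-18.4000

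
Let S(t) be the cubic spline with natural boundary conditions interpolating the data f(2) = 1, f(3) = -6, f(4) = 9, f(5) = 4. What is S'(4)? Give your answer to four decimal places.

Write σ_i for S''(x_i). With h_i = 1, 1, 1 and divided differences Δ_i = -7, 15, -5, the continuity of S' gives the tridiagonal system
  1·σ_0 + 4·σ_1 + 1·σ_2 = 6(Δ_1 - Δ_0) = 132
  1·σ_1 + 4·σ_2 + 1·σ_3 = 6(Δ_2 - Δ_1) = -120
Natural end conditions: σ_0 = σ_3 = 0.
Forward elimination and back-substitution give σ_0 = 0, σ_1 = 216/5, σ_2 = -204/5, σ_3 = 0.
On [4, 5], S'(t) = b_2 + 2c_2·(t - 4) + 3d_2·(t - 4)² with b_2 = Δ_2 - h_2(2σ_2 + σ_3)/6 = 43/5, c_2 = σ_2/2 = -102/5, d_2 = (σ_3 - σ_2)/(6h_2) = 34/5. So S'(4) = 43/5.

8.6000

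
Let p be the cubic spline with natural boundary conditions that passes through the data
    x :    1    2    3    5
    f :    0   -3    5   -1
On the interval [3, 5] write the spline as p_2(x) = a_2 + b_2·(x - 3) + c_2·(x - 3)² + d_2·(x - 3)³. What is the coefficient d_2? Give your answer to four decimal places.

1.1957

With M_i denoting the second derivative at x_i, h_i = 1, 1, 2, and Δ_i = (y_(i+1) − y_i)/h_i = -3, 8, -3:
  1·M_0 + 4·M_1 + 1·M_2 = 6(Δ_1 - Δ_0) = 66
  1·M_1 + 6·M_2 + 2·M_3 = 6(Δ_2 - Δ_1) = -66
Natural end conditions: M_0 = M_3 = 0.
Solving the tridiagonal system: M_0 = 0, M_1 = 462/23, M_2 = -330/23, M_3 = 0.
On [3, 5], with p_2(x) = a_2 + b_2·(x - 3) + c_2·(x - 3)² + d_2·(x - 3)³: c_2 = M_2/2 = -165/23, d_2 = (M_3 - M_2)/(6h_2) = 55/46, b_2 = Δ_2 - h_2(2M_2 + M_3)/6 = 151/23.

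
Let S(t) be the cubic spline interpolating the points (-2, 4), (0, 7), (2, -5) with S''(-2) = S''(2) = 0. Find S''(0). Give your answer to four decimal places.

Write M_i for S''(x_i). With h_i = 2, 2 and divided differences Δ_i = 3/2, -6, the continuity of S' gives the tridiagonal system
  2·M_0 + 8·M_1 + 2·M_2 = 6(Δ_1 - Δ_0) = -45
Natural end conditions: M_0 = M_2 = 0.
Solving the tridiagonal system: M_0 = 0, M_1 = -45/8, M_2 = 0.

-5.6250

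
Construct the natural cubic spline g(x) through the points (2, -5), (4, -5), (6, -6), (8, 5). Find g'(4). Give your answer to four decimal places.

-1.0667

Let σ_i = g''(x_i). Step sizes h_i = 2, 2, 2; slopes of the chords Δ_i = (y_(i+1) - y_i)/h_i = 0, -1/2, 11/2.
  2·σ_0 + 8·σ_1 + 2·σ_2 = 6(Δ_1 - Δ_0) = -3
  2·σ_1 + 8·σ_2 + 2·σ_3 = 6(Δ_2 - Δ_1) = 36
Natural end conditions: σ_0 = σ_3 = 0.
Forward elimination and back-substitution give σ_0 = 0, σ_1 = -8/5, σ_2 = 49/10, σ_3 = 0.
On [4, 6], g'(x) = b_1 + 2c_1·(x - 4) + 3d_1·(x - 4)² with b_1 = Δ_1 - h_1(2σ_1 + σ_2)/6 = -16/15, c_1 = σ_1/2 = -4/5, d_1 = (σ_2 - σ_1)/(6h_1) = 13/24. So g'(4) = -16/15.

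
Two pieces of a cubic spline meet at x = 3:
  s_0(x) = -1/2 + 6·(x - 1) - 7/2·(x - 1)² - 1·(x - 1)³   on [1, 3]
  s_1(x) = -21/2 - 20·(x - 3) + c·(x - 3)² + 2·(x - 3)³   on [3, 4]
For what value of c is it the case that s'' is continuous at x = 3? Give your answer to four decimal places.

s_0''(x) = -7 - 6·(x - 1), so s_0''(3) = -19. On the right, s_1''(3) = 2c, so c = -19/2.

-9.5000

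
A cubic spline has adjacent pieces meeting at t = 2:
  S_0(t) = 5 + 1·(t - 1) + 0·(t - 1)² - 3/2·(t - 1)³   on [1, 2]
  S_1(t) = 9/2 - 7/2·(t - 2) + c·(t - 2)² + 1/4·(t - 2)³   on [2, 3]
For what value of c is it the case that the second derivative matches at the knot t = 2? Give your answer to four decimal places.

-4.5000

S_0''(t) = 0 - 9·(t - 1), so S_0''(2) = -9. On the right, S_1''(2) = 2c, so c = -9/2.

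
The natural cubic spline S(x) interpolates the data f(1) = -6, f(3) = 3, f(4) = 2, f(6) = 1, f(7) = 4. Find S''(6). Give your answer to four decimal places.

Write M_i for S''(x_i). With h_i = 2, 1, 2, 1 and divided differences Δ_i = 9/2, -1, -1/2, 3, the continuity of S' gives the tridiagonal system
  2·M_0 + 6·M_1 + 1·M_2 = 6(Δ_1 - Δ_0) = -33
  1·M_1 + 6·M_2 + 2·M_3 = 6(Δ_2 - Δ_1) = 3
  2·M_2 + 6·M_3 + 1·M_4 = 6(Δ_3 - Δ_2) = 21
Natural end conditions: M_0 = M_4 = 0.
Solving: M_0 = 0, M_1 = -172/31, M_2 = 9/31, M_3 = 211/62, M_4 = 0.

3.4032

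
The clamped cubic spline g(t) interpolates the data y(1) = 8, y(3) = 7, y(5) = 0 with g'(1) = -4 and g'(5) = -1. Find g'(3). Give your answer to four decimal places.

Let σ_i = g''(x_i). Step sizes h_i = 2, 2; slopes of the chords Δ_i = (y_(i+1) - y_i)/h_i = -1/2, -7/2.
  2·σ_0 + 8·σ_1 + 2·σ_2 = 6(Δ_1 - Δ_0) = -18
Clamped end conditions give two more equations: 2h_0·σ_0 + h_0·σ_1 = 6(Δ_0 - g'(1)) = 21 and h_1·σ_1 + 2h_1·σ_2 = 6(g'(5) - Δ_1) = 15.
Solving: σ_0 = 33/4, σ_1 = -6, σ_2 = 27/4.
On [3, 5], g'(t) = b_1 + 2c_1·(t - 3) + 3d_1·(t - 3)² with b_1 = Δ_1 - h_1(2σ_1 + σ_2)/6 = -7/4, c_1 = σ_1/2 = -3, d_1 = (σ_2 - σ_1)/(6h_1) = 17/16. So g'(3) = -7/4.

-1.7500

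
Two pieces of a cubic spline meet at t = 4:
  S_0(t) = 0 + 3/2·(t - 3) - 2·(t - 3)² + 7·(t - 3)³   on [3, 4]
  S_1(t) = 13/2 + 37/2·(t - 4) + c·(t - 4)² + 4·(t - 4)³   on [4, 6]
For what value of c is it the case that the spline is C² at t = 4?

19

S_0''(t) = -4 + 42·(t - 3), so S_0''(4) = 38. On the right, S_1''(4) = 2c, so c = 19.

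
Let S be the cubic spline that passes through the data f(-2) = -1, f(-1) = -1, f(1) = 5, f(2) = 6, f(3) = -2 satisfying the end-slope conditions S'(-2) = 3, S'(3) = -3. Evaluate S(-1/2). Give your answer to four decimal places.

-0.5415

Write M_i for S''(x_i). With h_i = 1, 2, 1, 1 and divided differences Δ_i = 0, 3, 1, -8, the continuity of S' gives the tridiagonal system
  1·M_0 + 6·M_1 + 2·M_2 = 6(Δ_1 - Δ_0) = 18
  2·M_1 + 6·M_2 + 1·M_3 = 6(Δ_2 - Δ_1) = -12
  1·M_2 + 4·M_3 + 1·M_4 = 6(Δ_3 - Δ_2) = -54
Clamped end conditions give two more equations: 2h_0·M_0 + h_0·M_1 = 6(Δ_0 - S'(-2)) = -18 and h_3·M_3 + 2h_3·M_4 = 6(S'(3) - Δ_3) = 30.
Solving: M_0 = -369/32, M_1 = 81/16, M_2 = -27/64, M_3 = -627/32, M_4 = 1587/64.
On [-1, 1], S(x) = -1 - 15/64·(x + 1) + 81/32·(x + 1)² - 117/256·(x + 1)³.
With (x + 1) = 1/2: S(-1/2) = -1109/2048.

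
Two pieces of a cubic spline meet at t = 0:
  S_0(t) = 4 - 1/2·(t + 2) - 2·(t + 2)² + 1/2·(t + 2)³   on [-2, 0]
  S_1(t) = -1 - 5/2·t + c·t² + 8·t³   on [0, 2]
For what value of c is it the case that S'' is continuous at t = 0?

S_0''(t) = -4 + 3·(t + 2), so S_0''(0) = 2. On the right, S_1''(0) = 2c, so c = 1.

1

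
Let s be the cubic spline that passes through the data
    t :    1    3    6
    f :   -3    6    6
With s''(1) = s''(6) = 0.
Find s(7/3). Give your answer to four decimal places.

3.6667

With M_i denoting the second derivative at x_i, h_i = 2, 3, and Δ_i = (y_(i+1) − y_i)/h_i = 9/2, 0:
  2·M_0 + 10·M_1 + 3·M_2 = 6(Δ_1 - Δ_0) = -27
Natural end conditions: M_0 = M_2 = 0.
Solving the tridiagonal system: M_0 = 0, M_1 = -27/10, M_2 = 0.
On [1, 3], s(t) = -3 + 27/5·(t - 1) + 0·(t - 1)² - 9/40·(t - 1)³.
With (t - 1) = 4/3: s(7/3) = 11/3.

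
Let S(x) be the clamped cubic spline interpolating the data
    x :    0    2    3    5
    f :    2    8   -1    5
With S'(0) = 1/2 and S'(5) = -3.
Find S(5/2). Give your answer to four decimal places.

Let M_i = S''(x_i). Step sizes h_i = 2, 1, 2; slopes of the chords Δ_i = (y_(i+1) - y_i)/h_i = 3, -9, 3.
  2·M_0 + 6·M_1 + 1·M_2 = 6(Δ_1 - Δ_0) = -72
  1·M_1 + 6·M_2 + 2·M_3 = 6(Δ_2 - Δ_1) = 72
Clamped end conditions give two more equations: 2h_0·M_0 + h_0·M_1 = 6(Δ_0 - S'(0)) = 15 and h_2·M_2 + 2h_2·M_3 = 6(S'(5) - Δ_2) = -36.
Hence M_0 = 445/32, M_1 = -325/16, M_2 = 353/16, M_3 = -641/32.
On [2, 3], S(x) = 8 - 189/32·(x - 2) - 325/32·(x - 2)² + 113/16·(x - 2)³.
With (x - 2) = 1/2: S(5/2) = 217/64.

3.3906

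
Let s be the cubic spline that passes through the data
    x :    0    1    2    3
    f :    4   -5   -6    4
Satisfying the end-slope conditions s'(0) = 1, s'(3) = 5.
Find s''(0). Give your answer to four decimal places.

-38.5333

Put M_i = s'' at the i-th knot. Here h = (1, 1, 1) and Δ = (-9, -1, 10), so the interior equations h_(i-1)·M_(i-1) + 2(h_(i-1)+h_i)·M_i + h_i·M_(i+1) = 6(Δ_i − Δ_(i-1)) read
  1·M_0 + 4·M_1 + 1·M_2 = 6(Δ_1 - Δ_0) = 48
  1·M_1 + 4·M_2 + 1·M_3 = 6(Δ_2 - Δ_1) = 66
Clamped end conditions give two more equations: 2h_0·M_0 + h_0·M_1 = 6(Δ_0 - s'(0)) = -60 and h_2·M_2 + 2h_2·M_3 = 6(s'(3) - Δ_2) = -30.
Hence M_0 = -578/15, M_1 = 256/15, M_2 = 274/15, M_3 = -362/15.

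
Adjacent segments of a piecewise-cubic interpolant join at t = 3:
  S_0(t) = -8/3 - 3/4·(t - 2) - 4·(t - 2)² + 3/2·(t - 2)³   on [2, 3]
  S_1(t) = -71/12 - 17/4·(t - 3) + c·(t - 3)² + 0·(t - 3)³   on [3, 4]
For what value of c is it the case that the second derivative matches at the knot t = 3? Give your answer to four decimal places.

S_0''(t) = -8 + 9·(t - 2), so S_0''(3) = 1. On the right, S_1''(3) = 2c, so c = 1/2.

0.5000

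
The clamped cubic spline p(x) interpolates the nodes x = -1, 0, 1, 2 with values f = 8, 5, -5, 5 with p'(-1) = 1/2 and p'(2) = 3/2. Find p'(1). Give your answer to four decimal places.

Write M_i for p''(x_i). With h_i = 1, 1, 1 and divided differences Δ_i = -3, -10, 10, the continuity of p' gives the tridiagonal system
  1·M_0 + 4·M_1 + 1·M_2 = 6(Δ_1 - Δ_0) = -42
  1·M_1 + 4·M_2 + 1·M_3 = 6(Δ_2 - Δ_1) = 120
Clamped end conditions give two more equations: 2h_0·M_0 + h_0·M_1 = 6(Δ_0 - p'(-1)) = -21 and h_2·M_2 + 2h_2·M_3 = 6(p'(2) - Δ_2) = -51.
Solving: M_0 = 13/15, M_1 = -341/15, M_2 = 721/15, M_3 = -743/15.
On [1, 2], p'(x) = b_2 + 2c_2·(x - 1) + 3d_2·(x - 1)² with b_2 = Δ_2 - h_2(2M_2 + M_3)/6 = 67/30, c_2 = M_2/2 = 721/30, d_2 = (M_3 - M_2)/(6h_2) = -244/15. So p'(1) = 67/30.

2.2333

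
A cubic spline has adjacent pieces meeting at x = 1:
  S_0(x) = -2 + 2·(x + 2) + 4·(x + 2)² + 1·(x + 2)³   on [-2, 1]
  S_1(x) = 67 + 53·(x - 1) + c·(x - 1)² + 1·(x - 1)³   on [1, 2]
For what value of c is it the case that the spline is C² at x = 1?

S_0''(x) = 8 + 6·(x + 2), so S_0''(1) = 26. On the right, S_1''(1) = 2c, so c = 13.

13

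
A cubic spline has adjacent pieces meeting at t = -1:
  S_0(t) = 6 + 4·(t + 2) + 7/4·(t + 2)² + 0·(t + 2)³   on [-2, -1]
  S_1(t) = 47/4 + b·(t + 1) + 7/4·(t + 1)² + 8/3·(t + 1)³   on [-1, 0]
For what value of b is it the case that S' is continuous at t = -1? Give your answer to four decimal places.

7.5000

S_0'(t) = 4 + 7/2·(t + 2) + 0·(t + 2)², so S_0'(-1) = 15/2. On the right, S_1'(-1) = b, so b = 15/2.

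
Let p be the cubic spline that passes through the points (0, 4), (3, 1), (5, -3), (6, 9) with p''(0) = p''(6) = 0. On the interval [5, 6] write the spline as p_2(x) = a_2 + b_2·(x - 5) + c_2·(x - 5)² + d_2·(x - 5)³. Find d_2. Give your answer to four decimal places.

-2.5357

With M_i denoting the second derivative at x_i, h_i = 3, 2, 1, and Δ_i = (y_(i+1) − y_i)/h_i = -1, -2, 12:
  3·M_0 + 10·M_1 + 2·M_2 = 6(Δ_1 - Δ_0) = -6
  2·M_1 + 6·M_2 + 1·M_3 = 6(Δ_2 - Δ_1) = 84
Natural end conditions: M_0 = M_3 = 0.
Forward elimination and back-substitution give M_0 = 0, M_1 = -51/14, M_2 = 213/14, M_3 = 0.
On [5, 6], with p_2(x) = a_2 + b_2·(x - 5) + c_2·(x - 5)² + d_2·(x - 5)³: c_2 = M_2/2 = 213/28, d_2 = (M_3 - M_2)/(6h_2) = -71/28, b_2 = Δ_2 - h_2(2M_2 + M_3)/6 = 97/14.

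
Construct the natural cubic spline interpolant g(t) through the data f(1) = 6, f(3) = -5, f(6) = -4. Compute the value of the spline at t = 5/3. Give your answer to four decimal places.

With m_i denoting the second derivative at x_i, h_i = 2, 3, and Δ_i = (y_(i+1) − y_i)/h_i = -11/2, 1/3:
  2·m_0 + 10·m_1 + 3·m_2 = 6(Δ_1 - Δ_0) = 35
Natural end conditions: m_0 = m_2 = 0.
Hence m_0 = 0, m_1 = 7/2, m_2 = 0.
On [1, 3], g(t) = 6 - 20/3·(t - 1) + 0·(t - 1)² + 7/24·(t - 1)³.
With (t - 1) = 2/3: g(5/3) = 133/81.

1.6420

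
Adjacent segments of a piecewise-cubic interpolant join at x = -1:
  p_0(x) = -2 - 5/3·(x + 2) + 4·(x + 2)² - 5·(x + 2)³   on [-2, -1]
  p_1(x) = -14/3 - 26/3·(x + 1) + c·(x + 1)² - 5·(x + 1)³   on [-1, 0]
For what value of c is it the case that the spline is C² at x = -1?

p_0''(x) = 8 - 30·(x + 2), so p_0''(-1) = -22. On the right, p_1''(-1) = 2c, so c = -11.

-11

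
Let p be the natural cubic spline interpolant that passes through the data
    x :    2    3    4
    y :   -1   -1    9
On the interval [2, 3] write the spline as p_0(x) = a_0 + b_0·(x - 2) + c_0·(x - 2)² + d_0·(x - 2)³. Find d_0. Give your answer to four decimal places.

2.5000

Write M_i for p''(x_i). With h_i = 1, 1 and divided differences Δ_i = 0, 10, the continuity of p' gives the tridiagonal system
  1·M_0 + 4·M_1 + 1·M_2 = 6(Δ_1 - Δ_0) = 60
Natural end conditions: M_0 = M_2 = 0.
Solving the tridiagonal system: M_0 = 0, M_1 = 15, M_2 = 0.
On [2, 3], with p_0(x) = a_0 + b_0·(x - 2) + c_0·(x - 2)² + d_0·(x - 2)³: c_0 = M_0/2 = 0, d_0 = (M_1 - M_0)/(6h_0) = 5/2, b_0 = Δ_0 - h_0(2M_0 + M_1)/6 = -5/2.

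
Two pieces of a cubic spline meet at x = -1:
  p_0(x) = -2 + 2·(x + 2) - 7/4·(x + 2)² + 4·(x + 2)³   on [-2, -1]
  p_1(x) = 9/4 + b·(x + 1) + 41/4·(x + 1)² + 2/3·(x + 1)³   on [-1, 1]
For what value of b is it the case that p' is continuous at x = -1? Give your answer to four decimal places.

p_0'(x) = 2 - 7/2·(x + 2) + 12·(x + 2)², so p_0'(-1) = 21/2. On the right, p_1'(-1) = b, so b = 21/2.

10.5000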